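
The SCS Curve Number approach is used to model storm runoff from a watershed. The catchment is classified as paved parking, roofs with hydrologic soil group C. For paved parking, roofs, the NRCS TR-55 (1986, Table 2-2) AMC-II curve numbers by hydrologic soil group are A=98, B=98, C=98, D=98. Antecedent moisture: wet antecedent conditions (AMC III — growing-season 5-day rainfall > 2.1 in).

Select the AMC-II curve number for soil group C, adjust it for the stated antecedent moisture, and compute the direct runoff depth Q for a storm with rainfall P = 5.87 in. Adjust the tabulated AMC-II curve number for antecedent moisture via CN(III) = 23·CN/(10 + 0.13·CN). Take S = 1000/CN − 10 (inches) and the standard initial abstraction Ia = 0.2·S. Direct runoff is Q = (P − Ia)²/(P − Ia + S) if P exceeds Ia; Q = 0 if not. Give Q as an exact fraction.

NRCS table: paved parking, roofs, soil group C → CN(II) = 98
Wet (AMC III): CN(III) = 23·98/(10 + 0.13·98) = 2254/(1137/50) = 112700/1137 ≈ 99.120
Max retention: S = 1000/(112700/1137) − 10 = 100/1127 in (≈ 0.089 in)
Initial abstraction Ia = S/5 = (100/1127)/5 = 20/1127 ≈ 0.018 in
P − Ia = 5.870 − 0.018 = 659549/112700 ≈ 5.852 in (> 0, runoff occurs)
Runoff Q = (P−Ia)²/(P−Ia+S) = (5.852)²/(5.852+0.089) = 435004883401/75458172300 ≈ 5.765 in

Q = 435004883401/75458172300 in ≈ 5.765 in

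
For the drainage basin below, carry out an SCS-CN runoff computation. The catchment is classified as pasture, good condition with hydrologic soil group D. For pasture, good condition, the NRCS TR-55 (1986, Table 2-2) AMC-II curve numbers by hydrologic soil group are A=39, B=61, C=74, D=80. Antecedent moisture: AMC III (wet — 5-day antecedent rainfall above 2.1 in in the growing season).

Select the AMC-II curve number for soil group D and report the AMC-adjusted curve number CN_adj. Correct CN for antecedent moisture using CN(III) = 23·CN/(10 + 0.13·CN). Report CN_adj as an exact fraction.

NRCS table: pasture, good condition, soil group D → CN(II) = 80
Wet (AMC III): CN(III) = 23·80/(10 + 0.13·80) = 1840/(102/5) = 4600/51 ≈ 90.196

CN_adj = 4600/51 ≈ 90.196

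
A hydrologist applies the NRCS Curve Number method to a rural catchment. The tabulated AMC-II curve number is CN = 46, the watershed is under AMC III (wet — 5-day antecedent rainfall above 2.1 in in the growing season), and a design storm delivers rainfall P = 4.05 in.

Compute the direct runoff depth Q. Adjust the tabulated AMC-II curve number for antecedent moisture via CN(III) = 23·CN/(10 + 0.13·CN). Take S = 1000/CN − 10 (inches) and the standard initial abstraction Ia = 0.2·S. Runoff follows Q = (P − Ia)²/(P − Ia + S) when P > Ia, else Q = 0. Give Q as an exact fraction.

Q = 38042163/33718460 in ≈ 1.128 in

Adjust CN=46 to AMC III: 23·46/(10 + 0.13·46) → 1058 ÷ (799/50) = 52900/799 ≈ 66.208
S = 1000/(52900/799) − 10 = 2700/529 in ≈ 5.104 in
Ia = 0.2·(2700/529) = 540/529 in ≈ 1.021 in
Excess rainfall: 4.050 − 1.021 = 3.029 in; P > Ia so Q > 0
Q = (32049/10580)²/((32049/10580) + 2700/529) = (1027138401/111936400)/(86049/10580) = 38042163/33718460 in ≈ 1.128 in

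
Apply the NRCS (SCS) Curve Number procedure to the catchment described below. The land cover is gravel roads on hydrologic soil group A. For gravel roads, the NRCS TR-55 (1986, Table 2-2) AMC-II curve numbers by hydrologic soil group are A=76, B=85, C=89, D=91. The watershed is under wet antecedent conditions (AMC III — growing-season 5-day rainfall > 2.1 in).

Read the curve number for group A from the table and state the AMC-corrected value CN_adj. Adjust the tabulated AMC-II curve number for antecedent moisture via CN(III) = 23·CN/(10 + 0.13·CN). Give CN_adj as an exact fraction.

CN_adj = 43700/497 ≈ 87.928

NRCS table: gravel roads, soil group A → CN(II) = 76
CN(III) from CN(II)=76: (23·76)/(10 + 0.13·76) = 43700/497 ≈ 87.928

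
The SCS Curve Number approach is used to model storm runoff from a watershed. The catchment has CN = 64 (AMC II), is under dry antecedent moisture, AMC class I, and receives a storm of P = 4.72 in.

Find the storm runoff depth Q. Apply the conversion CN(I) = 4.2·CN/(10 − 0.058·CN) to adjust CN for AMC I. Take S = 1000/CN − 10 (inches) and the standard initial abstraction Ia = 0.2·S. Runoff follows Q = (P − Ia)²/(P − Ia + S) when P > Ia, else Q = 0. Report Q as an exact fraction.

Q = 2042041/7562800 in ≈ 0.270 in

Dry (AMC I): CN(I) = 4.2·64/(10 − 0.058·64) = (1344/5)/(786/125) = 5600/131 ≈ 42.748
Max retention: S = 1000/(5600/131) − 10 = 375/28 in (≈ 13.393 in)
Initial abstraction Ia = S/5 = (375/28)/5 = 75/28 ≈ 2.679 in
P − Ia = 4.720 − 2.679 = 1429/700 ≈ 2.041 in (> 0, runoff occurs)
Q: (1429/700)² ÷ (2701/175) = 2042041/7562800 in (≈ 0.270 in)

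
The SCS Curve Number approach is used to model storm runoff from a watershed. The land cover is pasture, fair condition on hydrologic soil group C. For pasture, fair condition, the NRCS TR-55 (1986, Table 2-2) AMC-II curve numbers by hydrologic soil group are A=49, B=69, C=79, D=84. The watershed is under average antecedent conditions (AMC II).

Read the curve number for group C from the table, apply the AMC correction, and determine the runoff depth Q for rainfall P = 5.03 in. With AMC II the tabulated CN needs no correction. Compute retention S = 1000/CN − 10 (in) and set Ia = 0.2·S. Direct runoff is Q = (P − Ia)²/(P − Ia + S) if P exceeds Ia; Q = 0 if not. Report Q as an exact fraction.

Q = 1262878369/446642300 in ≈ 2.827 in

NRCS table: pasture, fair condition, soil group C → CN(II) = 79
Average conditions: CN = 79 (no AMC adjustment).
Max retention: S = 1000/79 − 10 = 210/79 in (≈ 2.658 in)
Ia = 0.2·(210/79) = 42/79 in ≈ 0.532 in
P − Ia = 5.030 − 0.532 = 35537/7900 ≈ 4.498 in (> 0, runoff occurs)
Q = (35537/7900)²/((35537/7900) + 210/79) = (1262878369/62410000)/(56537/7900) = 1262878369/446642300 in ≈ 2.827 in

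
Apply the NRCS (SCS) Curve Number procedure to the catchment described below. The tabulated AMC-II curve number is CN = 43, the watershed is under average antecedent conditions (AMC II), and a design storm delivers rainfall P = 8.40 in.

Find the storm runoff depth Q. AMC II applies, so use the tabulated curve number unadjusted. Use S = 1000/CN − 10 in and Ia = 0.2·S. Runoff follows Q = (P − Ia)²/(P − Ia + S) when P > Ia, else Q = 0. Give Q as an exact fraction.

AMC II — tabulated CN = 43 applies directly.
Retention S: 1000/CN − 10 with CN=43.000 → S = 570/43 ≈ 13.256 in
Ia = 0.2·(570/43) = 114/43 in ≈ 2.651 in
Excess rainfall: 8.400 − 2.651 = 5.749 in; P > Ia so Q > 0
Q = (1236/215)²/((1236/215) + 570/43) = (1527696/46225)/(4086/215) = 84872/48805 in ≈ 1.739 in

Q = 84872/48805 in ≈ 1.739 in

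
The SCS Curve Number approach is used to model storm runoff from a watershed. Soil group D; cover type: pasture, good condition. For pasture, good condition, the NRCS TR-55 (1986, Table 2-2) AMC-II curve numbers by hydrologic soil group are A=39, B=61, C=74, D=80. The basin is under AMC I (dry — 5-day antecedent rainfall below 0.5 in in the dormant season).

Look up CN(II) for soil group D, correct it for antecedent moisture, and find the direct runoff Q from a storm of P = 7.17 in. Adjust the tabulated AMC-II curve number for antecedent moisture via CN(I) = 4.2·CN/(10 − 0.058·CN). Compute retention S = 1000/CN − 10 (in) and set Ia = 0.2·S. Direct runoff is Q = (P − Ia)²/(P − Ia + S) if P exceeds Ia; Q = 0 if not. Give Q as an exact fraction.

Q = 157678249/52619700 in ≈ 2.997 in

NRCS table: pasture, good condition, soil group D → CN(II) = 80
Dry (AMC I): CN(I) = 4.2·80/(10 − 0.058·80) = 336/(134/25) = 4200/67 ≈ 62.687
S = 1000/(4200/67) − 10 = 125/21 in ≈ 5.952 in
Initial abstraction Ia = S/5 = (125/21)/5 = 25/21 ≈ 1.190 in
P − Ia = 7.170 − 1.190 = 12557/2100 ≈ 5.980 in (> 0, runoff occurs)
Q = (12557/2100)²/((12557/2100) + 125/21) = (157678249/4410000)/(25057/2100) = 157678249/52619700 in ≈ 2.997 in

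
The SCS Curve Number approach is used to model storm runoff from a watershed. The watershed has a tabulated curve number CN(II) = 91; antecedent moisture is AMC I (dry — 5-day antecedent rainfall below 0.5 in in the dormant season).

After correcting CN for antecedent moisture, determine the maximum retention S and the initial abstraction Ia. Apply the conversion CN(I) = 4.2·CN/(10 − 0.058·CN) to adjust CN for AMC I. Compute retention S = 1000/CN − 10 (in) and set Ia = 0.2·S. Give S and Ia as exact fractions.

CN(I) from CN(II)=91: (4.2·91)/(10 − 0.058·91) = 63700/787 ≈ 80.940
Retention S: 1000/CN − 10 with CN=80.940 → S = 1500/637 ≈ 2.355 in
Ia = 0.2S: 0.2·2.355 = 0.471 in (exactly 300/637)

S = 1500/637 in ≈ 2.355 in; Ia = 300/637 in ≈ 0.471 in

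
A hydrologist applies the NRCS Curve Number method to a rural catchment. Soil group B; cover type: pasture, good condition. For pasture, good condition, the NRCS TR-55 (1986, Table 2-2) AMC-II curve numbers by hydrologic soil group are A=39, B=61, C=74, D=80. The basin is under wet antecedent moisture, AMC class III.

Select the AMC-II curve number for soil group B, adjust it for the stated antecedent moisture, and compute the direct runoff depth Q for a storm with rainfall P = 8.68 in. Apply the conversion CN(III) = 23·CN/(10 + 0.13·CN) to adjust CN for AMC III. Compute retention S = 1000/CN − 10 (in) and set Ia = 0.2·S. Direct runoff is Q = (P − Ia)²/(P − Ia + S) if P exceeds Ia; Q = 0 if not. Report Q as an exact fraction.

NRCS table: pasture, good condition, soil group B → CN(II) = 61
CN(III) from CN(II)=61: (23·61)/(10 + 0.13·61) = 140300/1793 ≈ 78.249
S = 1000/(140300/1793) − 10 = 3900/1403 in ≈ 2.780 in
Initial abstraction Ia = S/5 = (3900/1403)/5 = 780/1403 ≈ 0.556 in
P − Ia = 8.680 − 0.556 = 284951/35075 ≈ 8.124 in (> 0, runoff occurs)
Q = (284951/35075)²/((284951/35075) + 3900/1403) = (81197072401/1230255625)/(382451/35075) = 81197072401/13414468825 in ≈ 6.053 in

Q = 81197072401/13414468825 in ≈ 6.053 in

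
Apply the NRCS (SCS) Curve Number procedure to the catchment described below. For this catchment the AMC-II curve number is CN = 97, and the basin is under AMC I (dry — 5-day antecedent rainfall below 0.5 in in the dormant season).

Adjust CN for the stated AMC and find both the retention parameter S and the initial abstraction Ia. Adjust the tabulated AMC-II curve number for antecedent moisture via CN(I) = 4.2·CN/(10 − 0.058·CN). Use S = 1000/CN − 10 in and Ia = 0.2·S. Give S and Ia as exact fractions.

Adjust CN=97 to AMC I: 4.2·97/(10 − 0.058·97) → (2037/5) ÷ (2187/500) = 67900/729 ≈ 93.141
Max retention: S = 1000/(67900/729) − 10 = 500/679 in (≈ 0.736 in)
Initial abstraction Ia = S/5 = (500/679)/5 = 100/679 ≈ 0.147 in

S = 500/679 in ≈ 0.736 in; Ia = 100/679 in ≈ 0.147 in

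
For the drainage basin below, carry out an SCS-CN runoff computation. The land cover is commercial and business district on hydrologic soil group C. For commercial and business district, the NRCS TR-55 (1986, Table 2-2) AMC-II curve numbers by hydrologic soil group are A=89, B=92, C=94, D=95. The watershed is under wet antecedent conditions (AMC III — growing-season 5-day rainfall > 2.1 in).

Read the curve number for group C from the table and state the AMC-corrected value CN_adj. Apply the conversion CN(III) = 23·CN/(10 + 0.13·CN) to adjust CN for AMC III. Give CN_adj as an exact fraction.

NRCS table: commercial and business district, soil group C → CN(II) = 94
Wet (AMC III): CN(III) = 23·94/(10 + 0.13·94) = 2162/(1111/50) = 108100/1111 ≈ 97.300

CN_adj = 108100/1111 ≈ 97.300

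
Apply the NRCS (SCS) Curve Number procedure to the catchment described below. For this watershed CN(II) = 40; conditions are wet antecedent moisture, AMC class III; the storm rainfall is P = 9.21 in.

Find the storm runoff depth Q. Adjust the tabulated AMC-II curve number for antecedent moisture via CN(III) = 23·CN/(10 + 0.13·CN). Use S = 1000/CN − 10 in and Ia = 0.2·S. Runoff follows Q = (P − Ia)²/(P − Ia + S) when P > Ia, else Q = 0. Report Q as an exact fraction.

Adjust CN=40 to AMC III: 23·40/(10 + 0.13·40) → 920 ÷ (76/5) = 1150/19 ≈ 60.526
Max retention: S = 1000/(1150/19) − 10 = 150/23 in (≈ 6.522 in)
Ia = 0.2·(150/23) = 30/23 in ≈ 1.304 in
Excess rainfall: 9.210 − 1.304 = 7.906 in; P > Ia so Q > 0
Q = (18183/2300)²/((18183/2300) + 150/23) = (330621489/5290000)/(33183/2300) = 36735721/8480100 in ≈ 4.332 in

Q = 36735721/8480100 in ≈ 4.332 in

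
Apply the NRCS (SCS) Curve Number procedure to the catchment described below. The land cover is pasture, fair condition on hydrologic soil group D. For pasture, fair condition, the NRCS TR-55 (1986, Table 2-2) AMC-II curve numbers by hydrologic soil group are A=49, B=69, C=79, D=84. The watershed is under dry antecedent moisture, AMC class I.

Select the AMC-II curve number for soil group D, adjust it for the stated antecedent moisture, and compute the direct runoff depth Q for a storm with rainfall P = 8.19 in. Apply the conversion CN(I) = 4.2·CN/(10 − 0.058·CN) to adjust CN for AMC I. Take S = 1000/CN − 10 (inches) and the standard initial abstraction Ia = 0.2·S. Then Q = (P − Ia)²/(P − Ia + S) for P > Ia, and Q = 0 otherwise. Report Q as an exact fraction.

NRCS table: pasture, fair condition, soil group D → CN(II) = 84
Adjust CN=84 to AMC I: 4.2·84/(10 − 0.058·84) → (1764/5) ÷ (641/125) = 44100/641 ≈ 68.799
S = 1000/(44100/641) − 10 = 2000/441 in ≈ 4.535 in
Initial abstraction Ia = S/5 = (2000/441)/5 = 400/441 ≈ 0.907 in
Excess rainfall: 8.190 − 0.907 = 7.283 in; P > Ia so Q > 0
Runoff Q = (P−Ia)²/(P−Ia+S) = (7.283)²/(7.283+4.535) = 103155950041/22983993900 ≈ 4.488 in

Q = 103155950041/22983993900 in ≈ 4.488 in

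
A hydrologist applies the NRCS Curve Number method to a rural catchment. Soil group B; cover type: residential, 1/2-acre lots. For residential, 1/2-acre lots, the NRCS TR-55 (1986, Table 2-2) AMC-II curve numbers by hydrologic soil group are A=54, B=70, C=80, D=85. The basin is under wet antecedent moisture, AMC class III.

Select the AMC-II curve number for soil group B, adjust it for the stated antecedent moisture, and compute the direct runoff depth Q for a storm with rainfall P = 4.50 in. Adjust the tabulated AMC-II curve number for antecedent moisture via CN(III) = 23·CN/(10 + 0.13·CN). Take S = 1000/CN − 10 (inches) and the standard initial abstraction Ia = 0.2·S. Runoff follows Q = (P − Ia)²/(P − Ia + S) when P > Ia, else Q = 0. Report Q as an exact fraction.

NRCS table: residential, 1/2-acre lots, soil group B → CN(II) = 70
CN(III) from CN(II)=70: (23·70)/(10 + 0.13·70) = 16100/191 ≈ 84.293
Retention S: 1000/CN − 10 with CN=84.293 → S = 300/161 ≈ 1.863 in
Initial abstraction Ia = S/5 = (300/161)/5 = 60/161 ≈ 0.373 in
P − Ia = 4.500 − 0.373 = 1329/322 ≈ 4.127 in (> 0, runoff occurs)
Q = (1329/322)²/((1329/322) + 300/161) = (1766241/103684)/(1929/322) = 588747/207046 in ≈ 2.844 in

Q = 588747/207046 in ≈ 2.844 in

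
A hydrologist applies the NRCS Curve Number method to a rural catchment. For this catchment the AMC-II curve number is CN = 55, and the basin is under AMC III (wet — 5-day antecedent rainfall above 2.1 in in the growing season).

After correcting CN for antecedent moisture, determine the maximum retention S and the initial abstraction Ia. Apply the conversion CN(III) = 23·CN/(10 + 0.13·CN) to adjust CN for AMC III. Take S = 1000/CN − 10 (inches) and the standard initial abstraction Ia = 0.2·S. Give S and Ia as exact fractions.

S = 900/253 in ≈ 3.557 in; Ia = 180/253 in ≈ 0.711 in

CN(III) from CN(II)=55: (23·55)/(10 + 0.13·55) = 25300/343 ≈ 73.761
S = 1000/(25300/343) − 10 = 900/253 in ≈ 3.557 in
Initial abstraction Ia = S/5 = (900/253)/5 = 180/253 ≈ 0.711 in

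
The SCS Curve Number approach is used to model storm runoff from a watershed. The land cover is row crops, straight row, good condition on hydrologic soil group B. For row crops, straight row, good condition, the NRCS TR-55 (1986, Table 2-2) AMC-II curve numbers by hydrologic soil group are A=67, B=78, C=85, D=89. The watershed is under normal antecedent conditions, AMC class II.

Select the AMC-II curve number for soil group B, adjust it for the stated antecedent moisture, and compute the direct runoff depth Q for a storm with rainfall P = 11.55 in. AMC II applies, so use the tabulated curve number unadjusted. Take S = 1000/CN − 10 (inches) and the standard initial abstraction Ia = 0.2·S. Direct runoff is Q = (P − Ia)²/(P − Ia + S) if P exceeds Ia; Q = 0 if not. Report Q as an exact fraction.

Q = 606841/69420 in ≈ 8.742 in

NRCS table: row crops, straight row, good condition, soil group B → CN(II) = 78
CN(II) = 78; AMC II needs no correction.
Max retention: S = 1000/78 − 10 = 110/39 in (≈ 2.821 in)
Ia = 0.2S: 0.2·2.821 = 0.564 in (exactly 22/39)
P − Ia = 11.550 − 0.564 = 8569/780 ≈ 10.986 in (> 0, runoff occurs)
Q = (8569/780)²/((8569/780) + 110/39) = (73427761/608400)/(10769/780) = 606841/69420 in ≈ 8.742 in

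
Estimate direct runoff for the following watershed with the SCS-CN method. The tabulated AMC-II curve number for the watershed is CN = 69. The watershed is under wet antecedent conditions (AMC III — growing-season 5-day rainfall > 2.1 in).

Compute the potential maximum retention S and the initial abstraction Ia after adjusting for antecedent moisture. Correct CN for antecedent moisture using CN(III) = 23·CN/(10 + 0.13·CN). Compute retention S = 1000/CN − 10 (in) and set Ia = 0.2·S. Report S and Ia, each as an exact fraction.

S = 3100/1587 in ≈ 1.953 in; Ia = 620/1587 in ≈ 0.391 in

Wet (AMC III): CN(III) = 23·69/(10 + 0.13·69) = 1587/(1897/100) = 158700/1897 ≈ 83.658
S = 1000/(158700/1897) − 10 = 3100/1587 in ≈ 1.953 in
Initial abstraction Ia = S/5 = (3100/1587)/5 = 620/1587 ≈ 0.391 in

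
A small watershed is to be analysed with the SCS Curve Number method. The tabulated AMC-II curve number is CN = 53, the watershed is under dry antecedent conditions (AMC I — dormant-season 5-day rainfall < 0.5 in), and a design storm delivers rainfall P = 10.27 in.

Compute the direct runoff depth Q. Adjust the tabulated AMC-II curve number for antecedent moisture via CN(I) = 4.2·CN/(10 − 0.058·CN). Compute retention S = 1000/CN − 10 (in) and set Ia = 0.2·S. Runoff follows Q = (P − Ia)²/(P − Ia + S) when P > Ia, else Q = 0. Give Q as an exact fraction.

CN(I) from CN(II)=53: (4.2·53)/(10 − 0.058·53) = 111300/3463 ≈ 32.140
Max retention: S = 1000/(111300/3463) − 10 = 23500/1113 in (≈ 21.114 in)
Ia = 0.2·(23500/1113) = 4700/1113 in ≈ 4.223 in
Since P=10.270 > Ia=4.223: effective rainfall P−Ia = 673051/111300 in
Q = (673051/111300)²/((673051/111300) + 23500/1113) = (452997648601/12387690000)/(3023051/111300) = 452997648601/336465576300 in ≈ 1.346 in

Q = 452997648601/336465576300 in ≈ 1.346 in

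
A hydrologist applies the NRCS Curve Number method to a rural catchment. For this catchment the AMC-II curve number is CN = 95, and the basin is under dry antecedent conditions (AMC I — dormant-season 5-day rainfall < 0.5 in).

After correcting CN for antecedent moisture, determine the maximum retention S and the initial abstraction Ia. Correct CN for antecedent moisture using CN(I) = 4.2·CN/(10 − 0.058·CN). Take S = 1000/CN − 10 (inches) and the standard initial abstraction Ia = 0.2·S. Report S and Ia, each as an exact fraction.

S = 500/399 in ≈ 1.253 in; Ia = 100/399 in ≈ 0.251 in

Adjust CN=95 to AMC I: 4.2·95/(10 − 0.058·95) → 399 ÷ (449/100) = 39900/449 ≈ 88.864
Max retention: S = 1000/(39900/449) − 10 = 500/399 in (≈ 1.253 in)
Ia = 0.2·(500/399) = 100/399 in ≈ 0.251 in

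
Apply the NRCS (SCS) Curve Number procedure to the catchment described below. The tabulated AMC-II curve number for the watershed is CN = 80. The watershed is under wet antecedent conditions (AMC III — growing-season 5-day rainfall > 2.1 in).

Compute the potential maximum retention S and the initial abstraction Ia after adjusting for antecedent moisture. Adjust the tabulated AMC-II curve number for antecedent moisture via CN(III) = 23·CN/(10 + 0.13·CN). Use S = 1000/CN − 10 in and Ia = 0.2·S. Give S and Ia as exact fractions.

CN(III) from CN(II)=80: (23·80)/(10 + 0.13·80) = 4600/51 ≈ 90.196
Max retention: S = 1000/(4600/51) − 10 = 25/23 in (≈ 1.087 in)
Ia = 0.2S: 0.2·1.087 = 0.217 in (exactly 5/23)

S = 25/23 in ≈ 1.087 in; Ia = 5/23 in ≈ 0.217 in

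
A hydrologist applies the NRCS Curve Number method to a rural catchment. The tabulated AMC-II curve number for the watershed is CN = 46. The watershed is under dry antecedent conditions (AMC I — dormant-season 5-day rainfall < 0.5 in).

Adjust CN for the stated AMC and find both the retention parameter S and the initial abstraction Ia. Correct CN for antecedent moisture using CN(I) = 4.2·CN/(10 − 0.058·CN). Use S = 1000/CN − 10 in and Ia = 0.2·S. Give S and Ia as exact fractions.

CN(I) from CN(II)=46: (4.2·46)/(10 − 0.058·46) = 16100/611 ≈ 26.350
Max retention: S = 1000/(16100/611) − 10 = 4500/161 in (≈ 27.950 in)
Initial abstraction Ia = S/5 = (4500/161)/5 = 900/161 ≈ 5.590 in

S = 4500/161 in ≈ 27.950 in; Ia = 900/161 in ≈ 5.590 in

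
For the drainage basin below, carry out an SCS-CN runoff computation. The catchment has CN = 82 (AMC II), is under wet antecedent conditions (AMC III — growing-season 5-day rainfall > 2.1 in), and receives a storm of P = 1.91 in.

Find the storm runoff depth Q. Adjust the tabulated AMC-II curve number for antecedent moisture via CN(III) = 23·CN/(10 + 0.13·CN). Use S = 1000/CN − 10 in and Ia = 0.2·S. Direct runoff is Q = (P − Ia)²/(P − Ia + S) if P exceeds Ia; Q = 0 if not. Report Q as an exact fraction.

Adjust CN=82 to AMC III: 23·82/(10 + 0.13·82) → 1886 ÷ (1033/50) = 94300/1033 ≈ 91.288
S = 1000/(94300/1033) − 10 = 900/943 in ≈ 0.954 in
Ia = 0.2·(900/943) = 180/943 in ≈ 0.191 in
Since P=1.910 > Ia=0.191: effective rainfall P−Ia = 162113/94300 in
Q: (162113/94300)² ÷ (252113/94300) = 26280624769/23774255900 in (≈ 1.105 in)

Q = 26280624769/23774255900 in ≈ 1.105 in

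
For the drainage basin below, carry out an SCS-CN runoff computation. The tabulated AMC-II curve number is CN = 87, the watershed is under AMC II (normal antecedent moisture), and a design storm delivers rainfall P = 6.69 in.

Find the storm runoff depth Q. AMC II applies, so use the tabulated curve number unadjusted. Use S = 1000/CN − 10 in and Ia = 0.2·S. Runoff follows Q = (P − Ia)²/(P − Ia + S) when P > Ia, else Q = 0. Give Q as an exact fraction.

Average conditions: CN = 87 (no AMC adjustment).
Max retention: S = 1000/87 − 10 = 130/87 in (≈ 1.494 in)
Ia = 0.2·(130/87) = 26/87 in ≈ 0.299 in
P − Ia = 6.690 − 0.299 = 55603/8700 ≈ 6.391 in (> 0, runoff occurs)
Runoff Q = (P−Ia)²/(P−Ia+S) = (6.391)²/(6.391+1.494) = 3091693609/596846100 ≈ 5.180 in

Q = 3091693609/596846100 in ≈ 5.180 in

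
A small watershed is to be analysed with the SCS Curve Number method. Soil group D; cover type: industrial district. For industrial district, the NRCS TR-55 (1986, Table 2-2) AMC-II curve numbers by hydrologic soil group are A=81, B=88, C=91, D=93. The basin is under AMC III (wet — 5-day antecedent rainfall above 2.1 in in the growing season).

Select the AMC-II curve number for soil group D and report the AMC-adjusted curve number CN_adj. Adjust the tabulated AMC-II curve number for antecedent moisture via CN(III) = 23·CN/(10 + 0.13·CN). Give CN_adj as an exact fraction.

CN_adj = 213900/2209 ≈ 96.831

NRCS table: industrial district, soil group D → CN(II) = 93
CN(III) from CN(II)=93: (23·93)/(10 + 0.13·93) = 213900/2209 ≈ 96.831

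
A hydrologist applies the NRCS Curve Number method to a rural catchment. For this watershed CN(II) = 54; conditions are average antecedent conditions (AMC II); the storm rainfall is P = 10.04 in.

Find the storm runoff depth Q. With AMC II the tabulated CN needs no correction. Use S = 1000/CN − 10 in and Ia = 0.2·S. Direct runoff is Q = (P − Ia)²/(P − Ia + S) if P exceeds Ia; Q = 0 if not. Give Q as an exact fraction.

CN(II) = 54; AMC II needs no correction.
Max retention: S = 1000/54 − 10 = 230/27 in (≈ 8.519 in)
Ia = 0.2·(230/27) = 46/27 in ≈ 1.704 in
Since P=10.040 > Ia=1.704: effective rainfall P−Ia = 5627/675 in
Runoff Q = (P−Ia)²/(P−Ia+S) = (8.336)²/(8.336+8.519) = 31663129/7679475 ≈ 4.123 in

Q = 31663129/7679475 in ≈ 4.123 in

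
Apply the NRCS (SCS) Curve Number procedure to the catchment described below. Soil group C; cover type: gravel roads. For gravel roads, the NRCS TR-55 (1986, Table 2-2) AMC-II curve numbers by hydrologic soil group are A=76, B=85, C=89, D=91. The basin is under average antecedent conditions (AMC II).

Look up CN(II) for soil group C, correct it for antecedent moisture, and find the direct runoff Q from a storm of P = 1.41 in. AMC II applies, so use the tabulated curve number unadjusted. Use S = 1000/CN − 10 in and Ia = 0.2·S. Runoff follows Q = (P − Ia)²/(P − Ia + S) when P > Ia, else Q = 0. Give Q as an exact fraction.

NRCS table: gravel roads, soil group C → CN(II) = 89
AMC II — tabulated CN = 89 applies directly.
S = 1000/89 − 10 = 110/89 in ≈ 1.236 in
Ia = 0.2·(110/89) = 22/89 in ≈ 0.247 in
P − Ia = 1.410 − 0.247 = 10349/8900 ≈ 1.163 in (> 0, runoff occurs)
Runoff Q = (P−Ia)²/(P−Ia+S) = (1.163)²/(1.163+1.236) = 107101801/190006100 ≈ 0.564 in

Q = 107101801/190006100 in ≈ 0.564 in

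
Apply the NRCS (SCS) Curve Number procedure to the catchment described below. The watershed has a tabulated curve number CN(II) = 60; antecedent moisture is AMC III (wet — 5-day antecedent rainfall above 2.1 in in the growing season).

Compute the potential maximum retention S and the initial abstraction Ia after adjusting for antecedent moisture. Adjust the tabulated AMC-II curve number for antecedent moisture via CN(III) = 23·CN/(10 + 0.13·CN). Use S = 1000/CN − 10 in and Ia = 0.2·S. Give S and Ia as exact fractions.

S = 200/69 in ≈ 2.899 in; Ia = 40/69 in ≈ 0.580 in

Adjust CN=60 to AMC III: 23·60/(10 + 0.13·60) → 1380 ÷ (89/5) = 6900/89 ≈ 77.528
Max retention: S = 1000/(6900/89) − 10 = 200/69 in (≈ 2.899 in)
Initial abstraction Ia = S/5 = (200/69)/5 = 40/69 ≈ 0.580 in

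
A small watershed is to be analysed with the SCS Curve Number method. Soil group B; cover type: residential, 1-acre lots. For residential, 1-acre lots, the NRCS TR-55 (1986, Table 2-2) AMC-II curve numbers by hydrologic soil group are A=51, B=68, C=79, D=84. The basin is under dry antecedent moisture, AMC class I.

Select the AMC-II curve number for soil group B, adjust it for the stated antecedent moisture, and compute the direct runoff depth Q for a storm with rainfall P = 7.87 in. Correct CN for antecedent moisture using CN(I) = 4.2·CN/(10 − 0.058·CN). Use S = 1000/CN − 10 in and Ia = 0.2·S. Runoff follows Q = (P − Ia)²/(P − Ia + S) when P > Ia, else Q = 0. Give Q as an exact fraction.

Q = 40384519681/21454236300 in ≈ 1.882 in

NRCS table: residential, 1-acre lots, soil group B → CN(II) = 68
CN(I) from CN(II)=68: (4.2·68)/(10 − 0.058·68) = 35700/757 ≈ 47.160
Max retention: S = 1000/(35700/757) − 10 = 4000/357 in (≈ 11.204 in)
Ia = 0.2S: 0.2·11.204 = 2.241 in (exactly 800/357)
P − Ia = 7.870 − 2.241 = 200959/35700 ≈ 5.629 in (> 0, runoff occurs)
Q: (200959/35700)² ÷ (600959/35700) = 40384519681/21454236300 in (≈ 1.882 in)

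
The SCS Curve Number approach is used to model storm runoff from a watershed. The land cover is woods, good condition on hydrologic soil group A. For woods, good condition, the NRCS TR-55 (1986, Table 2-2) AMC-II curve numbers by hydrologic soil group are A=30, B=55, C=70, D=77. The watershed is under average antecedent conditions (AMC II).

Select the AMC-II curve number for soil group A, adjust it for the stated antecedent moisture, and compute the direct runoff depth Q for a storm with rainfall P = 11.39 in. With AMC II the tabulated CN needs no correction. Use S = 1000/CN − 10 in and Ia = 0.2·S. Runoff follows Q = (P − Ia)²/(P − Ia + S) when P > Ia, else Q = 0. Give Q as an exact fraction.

Q = 4068289/2705100 in ≈ 1.504 in

NRCS table: woods, good condition, soil group A → CN(II) = 30
Average conditions: CN = 30 (no AMC adjustment).
S = 1000/30 − 10 = 70/3 in ≈ 23.333 in
Initial abstraction Ia = S/5 = (70/3)/5 = 14/3 ≈ 4.667 in
Excess rainfall: 11.390 − 4.667 = 6.723 in; P > Ia so Q > 0
Q: (2017/300)² ÷ (9017/300) = 4068289/2705100 in (≈ 1.504 in)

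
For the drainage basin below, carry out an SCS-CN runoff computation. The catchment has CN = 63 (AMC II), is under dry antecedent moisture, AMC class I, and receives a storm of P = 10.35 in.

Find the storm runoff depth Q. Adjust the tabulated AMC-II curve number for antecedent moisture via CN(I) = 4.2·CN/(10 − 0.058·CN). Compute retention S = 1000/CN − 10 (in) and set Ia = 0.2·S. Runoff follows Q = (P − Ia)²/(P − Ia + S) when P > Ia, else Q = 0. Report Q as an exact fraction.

CN(I) from CN(II)=63: (4.2·63)/(10 − 0.058·63) = 132300/3173 ≈ 41.696
Max retention: S = 1000/(132300/3173) − 10 = 18500/1323 in (≈ 13.983 in)
Ia = 0.2·(18500/1323) = 3700/1323 in ≈ 2.797 in
Since P=10.350 > Ia=2.797: effective rainfall P−Ia = 199861/26460 in
Runoff Q = (P−Ia)²/(P−Ia+S) = (7.553)²/(7.553+13.983) = 39944419321/15078522060 ≈ 2.649 in

Q = 39944419321/15078522060 in ≈ 2.649 in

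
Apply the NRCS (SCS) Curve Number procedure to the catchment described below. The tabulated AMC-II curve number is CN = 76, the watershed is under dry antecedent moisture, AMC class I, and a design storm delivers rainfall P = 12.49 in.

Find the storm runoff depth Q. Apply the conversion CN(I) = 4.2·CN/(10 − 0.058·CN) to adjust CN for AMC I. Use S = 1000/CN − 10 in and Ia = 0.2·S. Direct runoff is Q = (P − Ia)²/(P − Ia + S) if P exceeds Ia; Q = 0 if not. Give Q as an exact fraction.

Q = 21350177689/3273356100 in ≈ 6.522 in

Adjust CN=76 to AMC I: 4.2·76/(10 − 0.058·76) → (1596/5) ÷ (699/125) = 13300/233 ≈ 57.082
S = 1000/(13300/233) − 10 = 1000/133 in ≈ 7.519 in
Initial abstraction Ia = S/5 = (1000/133)/5 = 200/133 ≈ 1.504 in
P − Ia = 12.490 − 1.504 = 146117/13300 ≈ 10.986 in (> 0, runoff occurs)
Q = (146117/13300)²/((146117/13300) + 1000/133) = (21350177689/176890000)/(246117/13300) = 21350177689/3273356100 in ≈ 6.522 in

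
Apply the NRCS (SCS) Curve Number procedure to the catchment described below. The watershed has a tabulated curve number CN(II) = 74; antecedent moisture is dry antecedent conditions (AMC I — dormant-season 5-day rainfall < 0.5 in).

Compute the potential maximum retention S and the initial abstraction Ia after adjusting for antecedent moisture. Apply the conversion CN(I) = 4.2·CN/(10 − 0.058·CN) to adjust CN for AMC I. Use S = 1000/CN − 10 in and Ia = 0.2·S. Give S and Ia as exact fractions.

CN(I) from CN(II)=74: (4.2·74)/(10 − 0.058·74) = 77700/1427 ≈ 54.450
Retention S: 1000/CN − 10 with CN=54.450 → S = 6500/777 ≈ 8.366 in
Ia = 0.2S: 0.2·8.366 = 1.673 in (exactly 1300/777)

S = 6500/777 in ≈ 8.366 in; Ia = 1300/777 in ≈ 1.673 in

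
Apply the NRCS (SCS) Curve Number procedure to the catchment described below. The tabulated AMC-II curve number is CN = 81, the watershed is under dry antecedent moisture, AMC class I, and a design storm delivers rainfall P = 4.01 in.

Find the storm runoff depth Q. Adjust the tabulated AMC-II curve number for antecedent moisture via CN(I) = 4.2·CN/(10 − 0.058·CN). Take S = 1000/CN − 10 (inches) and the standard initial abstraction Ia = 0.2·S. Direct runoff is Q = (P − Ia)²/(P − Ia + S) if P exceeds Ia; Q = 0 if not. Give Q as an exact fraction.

Dry (AMC I): CN(I) = 4.2·81/(10 − 0.058·81) = (1701/5)/(2651/500) = 170100/2651 ≈ 64.164
S = 1000/(170100/2651) − 10 = 9500/1701 in ≈ 5.585 in
Initial abstraction Ia = S/5 = (9500/1701)/5 = 1900/1701 ≈ 1.117 in
Excess rainfall: 4.010 − 1.117 = 2.893 in; P > Ia so Q > 0
Runoff Q = (P−Ia)²/(P−Ia+S) = (2.893)²/(2.893+5.585) = 242163394201/245301380100 ≈ 0.987 in

Q = 242163394201/245301380100 in ≈ 0.987 in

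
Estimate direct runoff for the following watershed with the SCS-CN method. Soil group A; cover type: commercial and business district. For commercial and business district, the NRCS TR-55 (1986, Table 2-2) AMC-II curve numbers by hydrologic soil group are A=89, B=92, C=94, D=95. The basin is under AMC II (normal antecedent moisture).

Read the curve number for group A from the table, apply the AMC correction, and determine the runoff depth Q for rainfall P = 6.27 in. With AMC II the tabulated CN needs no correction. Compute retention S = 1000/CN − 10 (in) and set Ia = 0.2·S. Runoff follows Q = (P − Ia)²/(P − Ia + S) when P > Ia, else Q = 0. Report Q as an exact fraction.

Q = 261207419/52269700 in ≈ 4.997 in

NRCS table: commercial and business district, soil group A → CN(II) = 89
Average conditions: CN = 89 (no AMC adjustment).
S = 1000/89 − 10 = 110/89 in ≈ 1.236 in
Initial abstraction Ia = S/5 = (110/89)/5 = 22/89 ≈ 0.247 in
Since P=6.270 > Ia=0.247: effective rainfall P−Ia = 53603/8900 in
Q: (53603/8900)² ÷ (64603/8900) = 261207419/52269700 in (≈ 4.997 in)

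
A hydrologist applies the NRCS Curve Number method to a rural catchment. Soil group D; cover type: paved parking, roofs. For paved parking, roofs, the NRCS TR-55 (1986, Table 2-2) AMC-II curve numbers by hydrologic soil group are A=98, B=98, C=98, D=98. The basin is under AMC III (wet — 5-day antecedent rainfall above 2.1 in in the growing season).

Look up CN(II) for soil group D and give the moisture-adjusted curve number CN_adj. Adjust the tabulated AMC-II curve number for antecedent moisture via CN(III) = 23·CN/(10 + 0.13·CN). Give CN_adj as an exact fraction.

NRCS table: paved parking, roofs, soil group D → CN(II) = 98
Wet (AMC III): CN(III) = 23·98/(10 + 0.13·98) = 2254/(1137/50) = 112700/1137 ≈ 99.120

CN_adj = 112700/1137 ≈ 99.120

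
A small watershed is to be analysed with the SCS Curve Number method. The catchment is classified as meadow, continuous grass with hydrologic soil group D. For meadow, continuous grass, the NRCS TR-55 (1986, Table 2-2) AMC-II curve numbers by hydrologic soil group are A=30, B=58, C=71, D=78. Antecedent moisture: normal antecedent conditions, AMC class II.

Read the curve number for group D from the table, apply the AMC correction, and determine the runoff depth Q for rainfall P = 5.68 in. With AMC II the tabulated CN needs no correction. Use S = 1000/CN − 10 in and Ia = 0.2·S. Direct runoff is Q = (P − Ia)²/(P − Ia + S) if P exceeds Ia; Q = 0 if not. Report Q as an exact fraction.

Q = 12440072/3772275 in ≈ 3.298 in

NRCS table: meadow, continuous grass, soil group D → CN(II) = 78
CN(II) = 78; AMC II needs no correction.
Retention S: 1000/CN − 10 with CN=78.000 → S = 110/39 ≈ 2.821 in
Ia = 0.2S: 0.2·2.821 = 0.564 in (exactly 22/39)
Excess rainfall: 5.680 − 0.564 = 5.116 in; P > Ia so Q > 0
Q = (4988/975)²/((4988/975) + 110/39) = (24880144/950625)/(7738/975) = 12440072/3772275 in ≈ 3.298 in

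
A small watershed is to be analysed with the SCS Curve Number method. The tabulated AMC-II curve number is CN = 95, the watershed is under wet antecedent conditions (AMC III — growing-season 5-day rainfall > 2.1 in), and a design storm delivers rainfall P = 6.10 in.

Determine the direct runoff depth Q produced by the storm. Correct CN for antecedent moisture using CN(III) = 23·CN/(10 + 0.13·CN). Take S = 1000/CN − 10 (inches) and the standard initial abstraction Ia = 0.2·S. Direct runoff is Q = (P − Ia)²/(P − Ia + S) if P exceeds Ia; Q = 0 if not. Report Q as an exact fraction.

Q = 699972849/119987090 in ≈ 5.834 in

CN(III) from CN(II)=95: (23·95)/(10 + 0.13·95) = 43700/447 ≈ 97.763
Retention S: 1000/CN − 10 with CN=97.763 → S = 100/437 ≈ 0.229 in
Initial abstraction Ia = S/5 = (100/437)/5 = 20/437 ≈ 0.046 in
P − Ia = 6.100 − 0.046 = 26457/4370 ≈ 6.054 in (> 0, runoff occurs)
Q: (26457/4370)² ÷ (27457/4370) = 699972849/119987090 in (≈ 5.834 in)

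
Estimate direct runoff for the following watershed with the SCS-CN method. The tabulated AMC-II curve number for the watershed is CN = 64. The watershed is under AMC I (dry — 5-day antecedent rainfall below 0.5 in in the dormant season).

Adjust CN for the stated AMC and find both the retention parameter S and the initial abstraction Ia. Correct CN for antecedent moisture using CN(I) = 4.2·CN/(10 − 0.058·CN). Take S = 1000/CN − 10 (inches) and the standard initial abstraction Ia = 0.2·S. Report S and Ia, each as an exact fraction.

S = 375/28 in ≈ 13.393 in; Ia = 75/28 in ≈ 2.679 in

CN(I) from CN(II)=64: (4.2·64)/(10 − 0.058·64) = 5600/131 ≈ 42.748
S = 1000/(5600/131) − 10 = 375/28 in ≈ 13.393 in
Ia = 0.2S: 0.2·13.393 = 2.679 in (exactly 75/28)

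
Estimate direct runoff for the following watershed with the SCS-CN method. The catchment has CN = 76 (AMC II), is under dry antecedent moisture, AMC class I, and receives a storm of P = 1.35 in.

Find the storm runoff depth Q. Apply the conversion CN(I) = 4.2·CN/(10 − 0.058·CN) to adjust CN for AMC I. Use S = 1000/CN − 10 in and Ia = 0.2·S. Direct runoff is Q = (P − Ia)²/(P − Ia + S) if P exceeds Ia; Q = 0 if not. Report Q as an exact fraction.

Adjust CN=76 to AMC I: 4.2·76/(10 − 0.058·76) → (1596/5) ÷ (699/125) = 13300/233 ≈ 57.082
Retention S: 1000/CN − 10 with CN=57.082 → S = 1000/133 ≈ 7.519 in
Initial abstraction Ia = S/5 = (1000/133)/5 = 200/133 ≈ 1.504 in
P = 1.350 ≤ Ia = 1.504 in: entire storm abstracted, Q = 0.

Q = 0 in ≈ 0.000 in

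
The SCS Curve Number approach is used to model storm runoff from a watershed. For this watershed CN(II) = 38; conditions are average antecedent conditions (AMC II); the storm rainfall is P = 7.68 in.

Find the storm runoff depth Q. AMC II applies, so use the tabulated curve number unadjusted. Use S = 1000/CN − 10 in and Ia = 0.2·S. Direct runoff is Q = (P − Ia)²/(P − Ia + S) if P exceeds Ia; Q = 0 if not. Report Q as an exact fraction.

AMC II — tabulated CN = 38 applies directly.
Max retention: S = 1000/38 − 10 = 310/19 in (≈ 16.316 in)
Ia = 0.2·(310/19) = 62/19 in ≈ 3.263 in
Since P=7.680 > Ia=3.263: effective rainfall P−Ia = 2098/475 in
Q: (2098/475)² ÷ (9848/475) = 1100401/1169450 in (≈ 0.941 in)

Q = 1100401/1169450 in ≈ 0.941 in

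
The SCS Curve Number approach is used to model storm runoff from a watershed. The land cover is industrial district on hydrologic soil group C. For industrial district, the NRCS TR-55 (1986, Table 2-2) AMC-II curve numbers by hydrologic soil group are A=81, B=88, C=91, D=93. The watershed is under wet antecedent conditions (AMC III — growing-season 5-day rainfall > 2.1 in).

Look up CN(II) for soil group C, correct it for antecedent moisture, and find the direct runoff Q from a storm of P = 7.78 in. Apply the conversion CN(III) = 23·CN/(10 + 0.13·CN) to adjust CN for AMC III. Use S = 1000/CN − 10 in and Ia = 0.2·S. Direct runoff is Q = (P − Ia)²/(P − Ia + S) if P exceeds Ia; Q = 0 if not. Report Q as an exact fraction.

NRCS table: industrial district, soil group C → CN(II) = 91
Adjust CN=91 to AMC III: 23·91/(10 + 0.13·91) → 2093 ÷ (2183/100) = 209300/2183 ≈ 95.877
Retention S: 1000/CN − 10 with CN=95.877 → S = 900/2093 ≈ 0.430 in
Ia = 0.2S: 0.2·0.430 = 0.086 in (exactly 180/2093)
Since P=7.780 > Ia=0.086: effective rainfall P−Ia = 805177/104650 in
Q = (805177/104650)²/((805177/104650) + 900/2093) = (648310001329/10951622500)/(850177/104650) = 648310001329/88971023050 in ≈ 7.287 in

Q = 648310001329/88971023050 in ≈ 7.287 in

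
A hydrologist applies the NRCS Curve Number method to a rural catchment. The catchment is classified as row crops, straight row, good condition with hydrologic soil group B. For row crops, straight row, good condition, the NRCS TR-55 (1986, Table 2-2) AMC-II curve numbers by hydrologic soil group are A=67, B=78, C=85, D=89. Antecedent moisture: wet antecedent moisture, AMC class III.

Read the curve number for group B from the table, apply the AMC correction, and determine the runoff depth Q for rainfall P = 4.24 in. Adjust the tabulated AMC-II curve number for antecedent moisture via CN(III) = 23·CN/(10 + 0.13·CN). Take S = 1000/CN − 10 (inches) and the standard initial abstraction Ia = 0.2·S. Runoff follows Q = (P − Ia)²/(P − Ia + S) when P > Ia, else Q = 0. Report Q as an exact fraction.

NRCS table: row crops, straight row, good condition, soil group B → CN(II) = 78
Adjust CN=78 to AMC III: 23·78/(10 + 0.13·78) → 1794 ÷ (1007/50) = 89700/1007 ≈ 89.076
Max retention: S = 1000/(89700/1007) − 10 = 1100/897 in (≈ 1.226 in)
Initial abstraction Ia = S/5 = (1100/897)/5 = 220/897 ≈ 0.245 in
P − Ia = 4.240 − 0.245 = 89582/22425 ≈ 3.995 in (> 0, runoff occurs)
Q = (89582/22425)²/((89582/22425) + 1100/897) = (8024934724/502880625)/(117082/22425) = 4012467362/1312781925 in ≈ 3.056 in

Q = 4012467362/1312781925 in ≈ 3.056 in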